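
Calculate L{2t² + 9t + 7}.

L{2t² + 9t + 7} = 2·2/s³ + 9/s² + 7/s = 4/s³ + 9/s² + 7/s

Final answer: 4/s³ + 9/s² + 7/s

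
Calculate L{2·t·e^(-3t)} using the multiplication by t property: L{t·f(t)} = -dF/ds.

Using L{t^n·e^(at)} = n!/(s-a)^(n+1), L{t·e^(-3t)} = 1/(s+3)^2, so L{2·t·e^(-3t)} = 2·1/(s+3)^2 = 2/(s+3)^2

Final answer: 2/(s+3)^2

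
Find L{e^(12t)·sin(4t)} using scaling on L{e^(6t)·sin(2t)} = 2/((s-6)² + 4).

Scaling with a=2: L{e^(12t)·sin(4t)} = (1/2) · 2/((s/2-6)² + 4). Simplifying: 4/((s-12)² + 16)

Final answer: 4/((s-12)² + 16)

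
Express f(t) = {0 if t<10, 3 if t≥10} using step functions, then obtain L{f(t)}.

f(t) = 3·u(t-10). L{u(t-10)} = e^(-10s)/s, so L{f(t)} = 3·e^(-10s)/s

Final answer: 3·e^(-10s)/s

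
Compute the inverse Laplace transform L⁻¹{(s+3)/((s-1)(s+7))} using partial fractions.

Using partial fractions, f(t) = (4e^t + 4e^(-7t))/8

Final answer: (4e^t + 4e^(-7t))/8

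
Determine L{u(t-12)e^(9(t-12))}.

u(t-a)f(t-a) with f(t)=e^(9t). L{e^(9t)} = 1/(s-9). By time shift: e^(-12s)/(s-9)

Final answer: e^(-12s)/(s-9)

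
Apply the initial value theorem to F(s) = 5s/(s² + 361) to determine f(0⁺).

f(0⁺) = lim_{s→∞} s·5s/(s² + 361) = lim_{s→∞} 5s²/(s² + 361) = 5

Final answer: 5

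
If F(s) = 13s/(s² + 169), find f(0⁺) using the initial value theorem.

f(0⁺) = lim_{s→∞} s·13s/(s² + 169) = lim_{s→∞} 13s²/(s² + 169) = 13

Final answer: 13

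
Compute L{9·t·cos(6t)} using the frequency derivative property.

L{cos(6t)} = s/(s² + 36). Derivative: d/ds[s/(s² + 36)] = [(s² + 36) - s·2s]/(s² + 36)² = (36 - s²)/(s² + 36)². So L{t·cos(6t)} = -F'(s) = (s² - 36)/(s² + 36)². Then L{9·t·cos(6t)} = 9·(s² - 36)/(s² + 36)²

Final answer: 9·(s² - 36)/(s² + 36)²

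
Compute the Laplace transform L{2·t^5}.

L{t^n} = n!/s^(n+1), so L{t^5} = 120/s^6. Then L{2·t^5} = 2·120/s^6 = 240/s^6

Final answer: 240/s^6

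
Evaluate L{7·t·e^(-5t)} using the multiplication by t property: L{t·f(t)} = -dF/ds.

Using L{t^n·e^(at)} = n!/(s-a)^(n+1), L{t·e^(-5t)} = 1/(s+5)^2, so L{7·t·e^(-5t)} = 7·1/(s+5)^2 = 7/(s+5)^2

Final answer: 7/(s+5)^2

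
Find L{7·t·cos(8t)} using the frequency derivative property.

L{cos(8t)} = s/(s² + 64). Derivative: d/ds[s/(s² + 64)] = [(s² + 64) - s·2s]/(s² + 64)² = (64 - s²)/(s² + 64)². So L{t·cos(8t)} = -F'(s) = (s² - 64)/(s² + 64)². Then L{7·t·cos(8t)} = 7·(s² - 64)/(s² + 64)²

Final answer: 7·(s² - 64)/(s² + 64)²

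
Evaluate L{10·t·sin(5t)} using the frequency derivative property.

L{sin(5t)} = 5/(s² + 25). By L{t·f(t)} = -F'(s): -d/ds[5/(s² + 25)] = -(5)·(-2s)/(s² + 25)² = 10s/(s² + 25)². Then L{10·t·sin(5t)} = 10·10s/(s² + 25)² = 100s/(s² + 25)²

Final answer: 100s/(s² + 25)²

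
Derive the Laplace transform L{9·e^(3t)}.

L{e^(at)} = 1/(s-a), so L{e^(3t)} = 1/(s-3). Then L{9·e^(3t)} = 9/(s-3)

Final answer: 9/(s-3)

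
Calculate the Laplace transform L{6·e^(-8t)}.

L{e^(at)} = 1/(s-a), so L{e^(-8t)} = 1/(s+8). Then L{6·e^(-8t)} = 6/(s+8)

Final answer: 6/(s+8)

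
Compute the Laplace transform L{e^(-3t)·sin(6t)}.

L{e^(at)·sin(ωt)} = ω/((s-a)² + ω²), so L{e^(-3t)·sin(6t)} = 6/((s+3)² + 36)

Final answer: 6/((s+3)² + 36)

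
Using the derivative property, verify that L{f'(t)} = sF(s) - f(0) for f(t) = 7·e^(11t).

f'(t) = 77e^(11t). Direct: L{f'(t)} = 77/(s-11). Property: s·7/(s-11) - 7 = (7s - 7(s-11))/(s-11) = 77/(s-11). ✓

Final answer: 77/(s-11)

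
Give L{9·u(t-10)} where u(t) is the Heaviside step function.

L{u(t-a)} = e^(-as)/s. Here a=10, so L{u(t-10)} = e^(-10s)/s, and L{9·u(t-10)} = 9·e^(-10s)/s

Final answer: 9·e^(-10s)/s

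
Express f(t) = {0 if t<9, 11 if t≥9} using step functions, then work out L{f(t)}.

f(t) = 11·u(t-9). L{u(t-9)} = e^(-9s)/s, so L{f(t)} = 11·e^(-9s)/s

Final answer: 11·e^(-9s)/s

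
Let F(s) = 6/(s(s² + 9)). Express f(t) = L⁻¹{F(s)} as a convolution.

6/(s(s² + 9)) = (1/s)·(6/(s² + 9)) = L{1}·L{2·sin(3t)}. So f(t) = 1*(2·sin(3t)) = ∫₀ᵗ 2·sin(3τ) dτ

Final answer: ∫₀ᵗ 2·sin(3τ) dτ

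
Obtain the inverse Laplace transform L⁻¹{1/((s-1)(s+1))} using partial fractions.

Decompose: A/(s-1) + B/(s+1). A = 1/2, B = -1/2. f(t) = (e^t - e^(-t))/2

Final answer: (e^t - e^(-t))/2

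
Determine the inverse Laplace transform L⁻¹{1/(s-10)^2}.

L⁻¹{n!/(s-a)^(n+1)} = t^n·e^(at), so L⁻¹{1/(s-10)^2} = t·e^(10t)

Final answer: t·e^(10t)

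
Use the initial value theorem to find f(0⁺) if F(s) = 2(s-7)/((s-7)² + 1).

f(0⁺) = lim_{s→∞} sF(s) = lim_{s→∞} 2s(s-7)/((s-7)² + 1) = 2

Final answer: 2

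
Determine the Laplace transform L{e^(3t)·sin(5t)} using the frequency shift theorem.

Frequency shift: L{e^(at)f(t)} = F(s-a). L{e^(3t)·sin(5t)} = 5/((s-3)² + 25)

Final answer: 5/((s-3)² + 25)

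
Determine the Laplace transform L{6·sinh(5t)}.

L{sinh(ωt)} = ω/(s² - ω²), so L{sinh(5t)} = 5/(s² - 25). Then L{6·sinh(5t)} = 6·5/(s² - 25) = 30/(s² - 25)

Final answer: 30/(s² - 25)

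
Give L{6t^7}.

L{t^n} = n!/s^(n+1). So L{6t^7} = 6·7!/s^8 = 30240/s^8

Final answer: 30240/s^8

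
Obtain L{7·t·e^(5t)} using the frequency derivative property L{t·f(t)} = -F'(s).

L{e^(5t)} = 1/(s-5). By frequency derivative: L{t·e^(5t)} = -d/ds[1/(s-5)] = -(-1)/(s-5)² = 1/(s-5)². Then L{7·t·e^(5t)} = 7·1/(s-5)² = 7/(s-5)²

Final answer: 7/(s-5)²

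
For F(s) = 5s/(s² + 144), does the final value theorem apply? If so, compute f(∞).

The final value theorem requires all poles of sF(s) in the left half-plane. sF(s) = 5s²/(s² + 144) has poles at s = ±12i (imaginary axis). Theorem does NOT apply (oscillatory system).

Final answer: Not applicable (oscillatory)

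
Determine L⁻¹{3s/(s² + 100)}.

This is the form c·s/(s² + a²) with a = 10, c = 3. L⁻¹ = 3·cos(10t)

Final answer: 3·cos(10t)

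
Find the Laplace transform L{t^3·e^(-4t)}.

L{t^n·e^(at)} = n!/(s-a)^(n+1), so L{t^3·e^(-4t)} = 6/(s+4)^4

Final answer: 6/(s+4)^4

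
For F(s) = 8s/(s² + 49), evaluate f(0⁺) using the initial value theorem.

f(0⁺) = lim_{s→∞} s·8s/(s² + 49) = lim_{s→∞} 8s²/(s² + 49) = 8

Final answer: 8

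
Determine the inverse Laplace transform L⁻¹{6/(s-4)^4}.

L⁻¹{n!/(s-a)^(n+1)} = t^n·e^(at) with n=3, a=4. So L⁻¹{6/(s-4)^4} = t^3·e^(4t)

Final answer: t^3·e^(4t)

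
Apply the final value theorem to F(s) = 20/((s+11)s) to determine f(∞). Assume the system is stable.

f(∞) = lim_{s→0} sF(s) = lim_{s→0} 20/(s+11) = 20/11

Final answer: 20/11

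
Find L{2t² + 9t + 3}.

L{2t² + 9t + 3} = 2·2/s³ + 9/s² + 3/s = 4/s³ + 9/s² + 3/s

Final answer: 4/s³ + 9/s² + 3/s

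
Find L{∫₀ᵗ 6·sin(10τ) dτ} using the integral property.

L{∫₀ᵗ f(τ)dτ} = F(s)/s with F(s) = 60/(s² + 100), so the result is (60/(s² + 100))/s = 60/(s(s² + 100))

Final answer: 60/(s(s² + 100))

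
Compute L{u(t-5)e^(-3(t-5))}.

u(t-a)f(t-a) with f(t)=e^(-3t). L{e^(-3t)} = 1/(s+3). By time shift: e^(-5s)/(s+3)

Final answer: e^(-5s)/(s+3)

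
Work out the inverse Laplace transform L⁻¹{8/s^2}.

L⁻¹{n!/s^(n+1)} = t^n with n=1. So L⁻¹{1/s^2} = t, and L⁻¹{8/s^2} = (8/1)·t = 8·t

Final answer: 8·t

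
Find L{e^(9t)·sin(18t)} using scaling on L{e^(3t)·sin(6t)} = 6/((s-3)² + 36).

Scaling with a=3: L{e^(9t)·sin(18t)} = (1/3) · 6/((s/3-3)² + 36). Simplifying: 18/((s-9)² + 324)

Final answer: 18/((s-9)² + 324)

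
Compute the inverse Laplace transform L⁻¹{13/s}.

L⁻¹{c/s} = c, so L⁻¹{13/s} = 13

Final answer: 13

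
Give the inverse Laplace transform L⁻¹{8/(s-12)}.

L⁻¹{1/(s-a)} = e^(at), so L⁻¹{1/(s-12)} = e^(12t), and L⁻¹{8/(s-12)} = 8·e^(12t)

Final answer: 8·e^(12t)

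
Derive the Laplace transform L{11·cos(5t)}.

L{cos(ωt)} = s/(s² + ω²), so L{cos(5t)} = s/(s² + 25). Then L{11·cos(5t)} = 11·s/(s² + 25) = 11s/(s² + 25)

Final answer: 11s/(s² + 25)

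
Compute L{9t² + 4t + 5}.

L{9t² + 4t + 5} = 9·2/s³ + 4/s² + 5/s = 18/s³ + 4/s² + 5/s

Final answer: 18/s³ + 4/s² + 5/s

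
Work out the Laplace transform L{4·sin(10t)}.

L{sin(ωt)} = ω/(s² + ω²), so L{sin(10t)} = 10/(s² + 100). Then L{4·sin(10t)} = 4·10/(s² + 100) = 40/(s² + 100)

Final answer: 40/(s² + 100)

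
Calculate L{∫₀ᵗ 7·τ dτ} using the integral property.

L{∫₀ᵗ f(τ)dτ} = F(s)/s with f(t) = 7t. F(s) = 7/s^2, so L{∫₀ᵗ 7·τ dτ} = (7/s^2)/s = 7/s^3. (Check: ∫₀ᵗ 7·τ dτ = 7t^2/2.)

Final answer: 7/s^3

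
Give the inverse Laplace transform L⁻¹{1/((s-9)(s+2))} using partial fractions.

Decompose: A/(s-9) + B/(s+2). A = 1/11, B = -1/11. f(t) = (e^(9t) - e^(-2t))/11

Final answer: (e^(9t) - e^(-2t))/11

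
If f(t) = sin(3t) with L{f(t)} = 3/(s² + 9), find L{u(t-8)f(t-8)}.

Time shift theorem: L{u(t-a)f(t-a)} = e^(-as)F(s). Here a=8, F(s) = 3/(s² + 9), so L{u(t-8)f(t-8)} = e^(-8s)·3/(s² + 9)

Final answer: e^(-8s)·3/(s² + 9)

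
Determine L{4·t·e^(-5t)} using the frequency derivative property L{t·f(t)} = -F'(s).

L{e^(-5t)} = 1/(s+5). By frequency derivative: L{t·e^(-5t)} = -d/ds[1/(s+5)] = -(-1)/(s+5)² = 1/(s+5)². Then L{4·t·e^(-5t)} = 4·1/(s+5)² = 4/(s+5)²

Final answer: 4/(s+5)²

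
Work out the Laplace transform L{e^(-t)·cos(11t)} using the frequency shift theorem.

Frequency shift: L{e^(at)f(t)} = F(s-a). L{e^(-t)·cos(11t)} = (s+1)/((s+1)² + 121)

Final answer: (s+1)/((s+1)² + 121)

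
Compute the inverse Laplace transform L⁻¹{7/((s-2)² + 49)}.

Using frequency shift, L⁻¹{7/((s-2)² + 49)} = e^(2t)·sin(7t)

Final answer: e^(2t)·sin(7t)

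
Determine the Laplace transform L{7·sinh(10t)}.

L{sinh(ωt)} = ω/(s² - ω²), so L{sinh(10t)} = 10/(s² - 100). Then L{7·sinh(10t)} = 7·10/(s² - 100) = 70/(s² - 100)

Final answer: 70/(s² - 100)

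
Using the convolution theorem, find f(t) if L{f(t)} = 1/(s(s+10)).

1/(s(s+10)) = (1/s)·(1/(s+10)) = L{1}·L{e^(-10t)}. By convolution, f(t) = 1*e^(-10t) = ∫₀ᵗ 1·e^(-10τ) dτ = (1 - e^(-10t))/10

Final answer: (1 - e^(-10t))/10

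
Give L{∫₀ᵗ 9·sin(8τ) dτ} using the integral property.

L{∫₀ᵗ f(τ)dτ} = F(s)/s with F(s) = 72/(s² + 64), so the result is (72/(s² + 64))/s = 72/(s(s² + 64))

Final answer: 72/(s(s² + 64))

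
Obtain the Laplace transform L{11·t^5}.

L{t^n} = n!/s^(n+1), so L{t^5} = 120/s^6. Then L{11·t^5} = 11·120/s^6 = 1320/s^6

Final answer: 1320/s^6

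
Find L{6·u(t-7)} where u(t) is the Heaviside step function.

L{u(t-a)} = e^(-as)/s. Here a=7, so L{u(t-7)} = e^(-7s)/s, and L{6·u(t-7)} = 6·e^(-7s)/s

Final answer: 6·e^(-7s)/s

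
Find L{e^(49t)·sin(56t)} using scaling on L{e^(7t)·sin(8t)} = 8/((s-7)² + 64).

Scaling with a=7: L{e^(49t)·sin(56t)} = (1/7) · 8/((s/7-7)² + 64). Simplifying: 56/((s-49)² + 3136)

Final answer: 56/((s-49)² + 3136)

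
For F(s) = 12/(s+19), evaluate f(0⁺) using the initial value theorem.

f(0⁺) = lim_{s→∞} s·12/(s+19) = lim_{s→∞} 12s/(s+19) = 12

Final answer: 12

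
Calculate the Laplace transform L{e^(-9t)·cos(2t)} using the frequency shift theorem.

Frequency shift: L{e^(at)f(t)} = F(s-a). L{e^(-9t)·cos(2t)} = (s+9)/((s+9)² + 4)

Final answer: (s+9)/((s+9)² + 4)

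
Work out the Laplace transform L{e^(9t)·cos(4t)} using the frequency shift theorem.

Frequency shift: L{e^(at)f(t)} = F(s-a). L{e^(9t)·cos(4t)} = (s-9)/((s-9)² + 16)

Final answer: (s-9)/((s-9)² + 16)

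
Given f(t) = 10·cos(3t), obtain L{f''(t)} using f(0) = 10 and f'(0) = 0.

F(s) = 10s/(s² + 9). L{f''(t)} = s²F(s) - sf(0) - f'(0) = 10s³/(s² + 9) - 10s = (10s³ - 10s(s² + 9))/(s² + 9) = -90s/(s² + 9)

Final answer: -90s/(s² + 9)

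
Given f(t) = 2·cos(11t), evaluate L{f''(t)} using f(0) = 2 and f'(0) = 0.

F(s) = 2s/(s² + 121). L{f''(t)} = s²F(s) - sf(0) - f'(0) = 2s³/(s² + 121) - 2s = (2s³ - 2s(s² + 121))/(s² + 121) = -242s/(s² + 121)

Final answer: -242s/(s² + 121)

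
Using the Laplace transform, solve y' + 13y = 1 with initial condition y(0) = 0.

sY + 13Y = 1/s. Y = 1/(s(s+13)). Partial fractions: Y = 1/13/s - 1/13/(s+13)

Final answer: y(t) = 1/13(1 - e^(-13t))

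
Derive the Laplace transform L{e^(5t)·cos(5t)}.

L{e^(at)·cos(ωt)} = (s-a)/((s-a)² + ω²), so L{e^(5t)·cos(5t)} = (s-5)/((s-5)² + 25)

Final answer: (s-5)/((s-5)² + 25)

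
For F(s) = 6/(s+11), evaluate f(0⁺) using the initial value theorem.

f(0⁺) = lim_{s→∞} s·6/(s+11) = lim_{s→∞} 6s/(s+11) = 6

Final answer: 6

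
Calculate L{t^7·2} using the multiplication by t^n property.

L{2} = 2/s. d^1/ds^1[1/s] = -1/s². d^2/ds^2[1/s] = 2/s^3. d^3/ds^3[1/s] = -6/s^4. d^4/ds^4[1/s] = 24/s^5. d^5/ds^5[1/s] = -120/s^6. d^6/ds^6[1/s] = 720/s^7. d^7/ds^7[1/s] = -5040/s^8. So L{t^7} = (-1)^{7}·-5040/s^8 = 5040/s^8. Then L{t^7·2} = 2·5040/s^8 = 10080/s^8

Final answer: 10080/s^8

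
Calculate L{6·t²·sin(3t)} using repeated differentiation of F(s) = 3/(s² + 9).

F(s) = 3/(s² + 9). F'(s) = -6s/(s² + 9)². F''(s) = -6(9 - 3s²)/(s² + 9)³ = (18s² - 54)/(s² + 9)³. So L{t²·sin(3t)} = (-1)² F''(s) = (18s² - 54)/(s² + 9)³. Then L{6·t²·sin(3t)} = 6·(18s² - 54)/(s² + 9)³ = (108s² - 324)/(s² + 9)³

Final answer: (108s² - 324)/(s² + 9)³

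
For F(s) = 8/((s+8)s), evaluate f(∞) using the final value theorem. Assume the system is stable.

f(∞) = lim_{s→0} sF(s) = lim_{s→0} 8/(s+8) = 1

Final answer: 1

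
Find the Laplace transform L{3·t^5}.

L{t^n} = n!/s^(n+1), so L{t^5} = 120/s^6. Then L{3·t^5} = 3·120/s^6 = 360/s^6

Final answer: 360/s^6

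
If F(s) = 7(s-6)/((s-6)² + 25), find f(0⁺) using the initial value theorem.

f(0⁺) = lim_{s→∞} sF(s) = lim_{s→∞} 7s(s-6)/((s-6)² + 25) = 7

Final answer: 7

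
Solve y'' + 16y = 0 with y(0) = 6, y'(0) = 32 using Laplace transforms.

L{y''} + 16L{y} = 0. s²Y - 6s - 32 + 16Y = 0. Y(s² + 16) = 6s + 32. Y = (6s + 32)/(s² + 16). Inverting: y(t) = 6cos(4t) + 8sin(4t)

Final answer: y(t) = 6cos(4t) + 8sin(4t)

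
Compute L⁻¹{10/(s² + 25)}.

This is the form c·a/(s² + a²) with a = 5, c = 2. L⁻¹ = 2·sin(5t)

Final answer: 2·sin(5t)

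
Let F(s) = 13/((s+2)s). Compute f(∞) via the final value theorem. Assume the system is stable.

f(∞) = lim_{s→0} sF(s) = lim_{s→0} 13/(s+2) = 13/2

Final answer: 13/2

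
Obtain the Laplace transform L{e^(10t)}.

L{e^(at)} = 1/(s-a), so L{e^(10t)} = 1/(s-10)

Final answer: 1/(s-10)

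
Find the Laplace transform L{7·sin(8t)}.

L{sin(ωt)} = ω/(s² + ω²), so L{sin(8t)} = 8/(s² + 64). Then L{7·sin(8t)} = 7·8/(s² + 64) = 56/(s² + 64)

Final answer: 56/(s² + 64)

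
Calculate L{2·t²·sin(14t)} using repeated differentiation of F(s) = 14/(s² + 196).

F(s) = 14/(s² + 196). F'(s) = -28s/(s² + 196)². F''(s) = -28(196 - 3s²)/(s² + 196)³ = (84s² - 5488)/(s² + 196)³. So L{t²·sin(14t)} = (-1)² F''(s) = (84s² - 5488)/(s² + 196)³. Then L{2·t²·sin(14t)} = 2·(84s² - 5488)/(s² + 196)³ = (168s² - 10976)/(s² + 196)³

Final answer: (168s² - 10976)/(s² + 196)³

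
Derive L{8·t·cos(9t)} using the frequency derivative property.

L{cos(9t)} = s/(s² + 81). Derivative: d/ds[s/(s² + 81)] = [(s² + 81) - s·2s]/(s² + 81)² = (81 - s²)/(s² + 81)². So L{t·cos(9t)} = -F'(s) = (s² - 81)/(s² + 81)². Then L{8·t·cos(9t)} = 8·(s² - 81)/(s² + 81)²

Final answer: 8·(s² - 81)/(s² + 81)²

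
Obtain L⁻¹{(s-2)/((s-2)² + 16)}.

Using frequency shift: L⁻¹{(s-a)/((s-a)² + b²)} = e^(at)cos(bt). Here a=2, b=4

Final answer: e^(2t)·cos(4t)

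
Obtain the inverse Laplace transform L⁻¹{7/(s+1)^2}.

L⁻¹{n!/(s-a)^(n+1)} = t^n·e^(at) with n=1, a=-1. So L⁻¹{1/(s+1)^2} = t·e^(-t), and L⁻¹{7/(s+1)^2} = (7/1)·t·e^(-t) = 7·t·e^(-t)

Final answer: 7·t·e^(-t)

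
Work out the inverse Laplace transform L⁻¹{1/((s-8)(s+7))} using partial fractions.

Decompose: A/(s-8) + B/(s+7). A = 1/15, B = -1/15. f(t) = (e^(8t) - e^(-7t))/15

Final answer: (e^(8t) - e^(-7t))/15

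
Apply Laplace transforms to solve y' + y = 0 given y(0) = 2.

L{y'} + L{y} = 0. sY - 2 + Y = 0. Y(s+1) = 2. Y = 2/(s+1)

Final answer: y(t) = 2e^(-t)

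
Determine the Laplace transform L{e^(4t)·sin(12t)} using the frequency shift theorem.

Frequency shift: L{e^(at)f(t)} = F(s-a). L{e^(4t)·sin(12t)} = 12/((s-4)² + 144)

Final answer: 12/((s-4)² + 144)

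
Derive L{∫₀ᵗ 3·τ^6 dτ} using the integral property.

L{∫₀ᵗ f(τ)dτ} = F(s)/s with f(t) = 3t^6. F(s) = 2160/s^7, so L{∫₀ᵗ 3·τ^6 dτ} = (2160/s^7)/s = 2160/s^8. (Check: ∫₀ᵗ 3·τ^6 dτ = 3t^7/7.)

Final answer: 2160/s^8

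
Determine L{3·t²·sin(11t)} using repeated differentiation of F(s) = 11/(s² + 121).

F(s) = 11/(s² + 121). F'(s) = -22s/(s² + 121)². F''(s) = -22(121 - 3s²)/(s² + 121)³ = (66s² - 2662)/(s² + 121)³. So L{t²·sin(11t)} = (-1)² F''(s) = (66s² - 2662)/(s² + 121)³. Then L{3·t²·sin(11t)} = 3·(66s² - 2662)/(s² + 121)³ = (198s² - 7986)/(s² + 121)³

Final answer: (198s² - 7986)/(s² + 121)³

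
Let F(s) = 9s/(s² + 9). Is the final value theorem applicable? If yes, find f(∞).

The final value theorem requires all poles of sF(s) in the left half-plane. sF(s) = 9s²/(s² + 9) has poles at s = ±3i (imaginary axis). Theorem does NOT apply (oscillatory system).

Final answer: Not applicable (oscillatory)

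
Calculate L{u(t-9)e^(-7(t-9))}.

u(t-a)f(t-a) with f(t)=e^(-7t). L{e^(-7t)} = 1/(s+7). By time shift: e^(-9s)/(s+7)

Final answer: e^(-9s)/(s+7)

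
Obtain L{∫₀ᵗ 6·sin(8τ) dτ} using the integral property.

L{∫₀ᵗ f(τ)dτ} = F(s)/s with F(s) = 48/(s² + 64), so the result is (48/(s² + 64))/s = 48/(s(s² + 64))

Final answer: 48/(s(s² + 64))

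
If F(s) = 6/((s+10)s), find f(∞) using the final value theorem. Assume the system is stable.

f(∞) = lim_{s→0} sF(s) = lim_{s→0} 6/(s+10) = 3/5

Final answer: 3/5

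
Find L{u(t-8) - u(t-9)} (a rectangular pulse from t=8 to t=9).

L{u(t-a)} = e^(-as)/s. L{u(t-8) - u(t-9)} = (e^(-8s) - e^(-9s))/s

Final answer: (e^(-8s) - e^(-9s))/s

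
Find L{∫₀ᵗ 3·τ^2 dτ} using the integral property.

L{∫₀ᵗ f(τ)dτ} = F(s)/s with f(t) = 3t^2. F(s) = 6/s^3, so L{∫₀ᵗ 3·τ^2 dτ} = (6/s^3)/s = 6/s^4. (Check: ∫₀ᵗ 3·τ^2 dτ = 3t^3/3.)

Final answer: 6/s^4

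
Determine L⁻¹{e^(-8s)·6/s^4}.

L⁻¹{6/s^4} = t^3. By the time shift theorem, L⁻¹{e^(-as)F(s)} = u(t-a)f(t-a) with a=8, so L⁻¹{e^(-8s)·6/s^4} = u(t-8)·(t-8)^3

Final answer: u(t-8)·(t-8)^3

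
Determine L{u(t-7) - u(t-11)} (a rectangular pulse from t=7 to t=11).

L{u(t-a)} = e^(-as)/s. L{u(t-7) - u(t-11)} = (e^(-7s) - e^(-11s))/s

Final answer: (e^(-7s) - e^(-11s))/s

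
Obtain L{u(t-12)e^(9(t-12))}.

u(t-a)f(t-a) with f(t)=e^(9t). L{e^(9t)} = 1/(s-9). By time shift: e^(-12s)/(s-9)

Final answer: e^(-12s)/(s-9)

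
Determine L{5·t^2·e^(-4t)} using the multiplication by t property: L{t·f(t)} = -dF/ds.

Using L{t^n·e^(at)} = n!/(s-a)^(n+1), L{t^2·e^(-4t)} = 2/(s+4)^3, so L{5·t^2·e^(-4t)} = 5·2/(s+4)^3 = 10/(s+4)^3

Final answer: 10/(s+4)^3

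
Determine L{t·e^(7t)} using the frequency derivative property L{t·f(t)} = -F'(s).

L{e^(7t)} = 1/(s-7). By frequency derivative: L{t·e^(7t)} = -d/ds[1/(s-7)] = -(-1)/(s-7)² = 1/(s-7)²

Final answer: 1/(s-7)²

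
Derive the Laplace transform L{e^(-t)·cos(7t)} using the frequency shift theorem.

Frequency shift: L{e^(at)f(t)} = F(s-a). L{e^(-t)·cos(7t)} = (s+1)/((s+1)² + 49)

Final answer: (s+1)/((s+1)² + 49)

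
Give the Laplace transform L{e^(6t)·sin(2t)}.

L{e^(at)·sin(ωt)} = ω/((s-a)² + ω²), so L{e^(6t)·sin(2t)} = 2/((s-6)² + 4)

Final answer: 2/((s-6)² + 4)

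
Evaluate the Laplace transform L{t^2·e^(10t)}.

L{t^n·e^(at)} = n!/(s-a)^(n+1), so L{t^2·e^(10t)} = 2/(s-10)^3

Final answer: 2/(s-10)^3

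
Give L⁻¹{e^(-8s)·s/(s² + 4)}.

L⁻¹{s/(s² + 4)} = cos(2t). By the time shift theorem, L⁻¹{e^(-as)F(s)} = u(t-a)f(t-a) with a=8, so L⁻¹{e^(-8s)·s/(s² + 4)} = u(t-8)·cos(2(t-8))

Final answer: u(t-8)·cos(2(t-8))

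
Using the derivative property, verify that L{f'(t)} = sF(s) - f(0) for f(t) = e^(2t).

f'(t) = 2e^(2t). Direct: L{f'(t)} = 2/(s-2). Property: s·1/(s-2) - 1 = (s - (s-2))/(s-2) = 2/(s-2). ✓

Final answer: 2/(s-2)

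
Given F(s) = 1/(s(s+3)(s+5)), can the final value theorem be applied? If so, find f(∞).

Poles of sF(s) = 1/((s+3)(s+5)) are at s = -3 and s = -5, both in the left half-plane. Theorem applies. f(∞) = lim_{s→0} sF(s) = 1/(3·5) = 1/15

Final answer: 1/15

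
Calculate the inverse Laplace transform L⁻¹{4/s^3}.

L⁻¹{n!/s^(n+1)} = t^n with n=2. So L⁻¹{2/s^3} = t^2, and L⁻¹{4/s^3} = (4/2)·t^2 = 2·t^2

Final answer: 2·t^2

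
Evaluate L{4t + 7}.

L{4t + 7} = 4·L{t} + 7·L{1} = 4/s² + 7/s

Final answer: 4/s² + 7/s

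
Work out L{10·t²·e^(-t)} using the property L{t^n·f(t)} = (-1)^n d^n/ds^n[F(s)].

L{e^(-t)} = 1/(s+1). d/ds[1/(s+1)] = -1/(s+1)². d²/ds²[1/(s+1)] = 2/(s+1)³. So L{t²·e^(-t)} = (-1)² · 2/(s+1)³ = 2/(s+1)³. Then L{10·t²·e^(-t)} = 10·2/(s+1)³ = 20/(s+1)³

Final answer: 20/(s+1)³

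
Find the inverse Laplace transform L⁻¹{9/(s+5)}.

L⁻¹{1/(s-a)} = e^(at), so L⁻¹{1/(s+5)} = e^(-5t), and L⁻¹{9/(s+5)} = 9·e^(-5t)

Final answer: 9·e^(-5t)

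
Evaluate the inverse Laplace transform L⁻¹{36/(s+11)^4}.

L⁻¹{n!/(s-a)^(n+1)} = t^n·e^(at) with n=3, a=-11. So L⁻¹{6/(s+11)^4} = t^3·e^(-11t), and L⁻¹{36/(s+11)^4} = (36/6)·t^3·e^(-11t) = 6·t^3·e^(-11t)

Final answer: 6·t^3·e^(-11t)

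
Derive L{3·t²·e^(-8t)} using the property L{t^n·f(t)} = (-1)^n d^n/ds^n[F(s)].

L{e^(-8t)} = 1/(s+8). d/ds[1/(s+8)] = -1/(s+8)². d²/ds²[1/(s+8)] = 2/(s+8)³. So L{t²·e^(-8t)} = (-1)² · 2/(s+8)³ = 2/(s+8)³. Then L{3·t²·e^(-8t)} = 3·2/(s+8)³ = 6/(s+8)³

Final answer: 6/(s+8)³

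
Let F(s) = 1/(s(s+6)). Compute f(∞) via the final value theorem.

f(∞) = lim_{s→0} s·1/(s(s+6)) = lim_{s→0} 1/(s+6) = 1/6 = 1/6

Final answer: 1/6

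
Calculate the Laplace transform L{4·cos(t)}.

L{cos(ωt)} = s/(s² + ω²), so L{cos(t)} = s/(s² + 1). Then L{4·cos(t)} = 4·s/(s² + 1) = 4s/(s² + 1)

Final answer: 4s/(s² + 1)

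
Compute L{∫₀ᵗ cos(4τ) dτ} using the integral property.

L{∫₀ᵗ f(τ)dτ} = F(s)/s with F(s) = s/(s² + 16), so the result is (s/(s² + 16))/s = 1/(s² + 16)

Final answer: 1/(s² + 16)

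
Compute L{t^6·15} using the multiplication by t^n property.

L{15} = 15/s. d^1/ds^1[1/s] = -1/s². d^2/ds^2[1/s] = 2/s^3. d^3/ds^3[1/s] = -6/s^4. d^4/ds^4[1/s] = 24/s^5. d^5/ds^5[1/s] = -120/s^6. d^6/ds^6[1/s] = 720/s^7. So L{t^6} = (-1)^{6}·720/s^7 = 720/s^7. Then L{t^6·15} = 15·720/s^7 = 10800/s^7

Final answer: 10800/s^7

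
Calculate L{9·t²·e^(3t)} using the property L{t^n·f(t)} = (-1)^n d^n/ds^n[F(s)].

L{e^(3t)} = 1/(s-3). d/ds[1/(s-3)] = -1/(s-3)². d²/ds²[1/(s-3)] = 2/(s-3)³. So L{t²·e^(3t)} = (-1)² · 2/(s-3)³ = 2/(s-3)³. Then L{9·t²·e^(3t)} = 9·2/(s-3)³ = 18/(s-3)³

Final answer: 18/(s-3)³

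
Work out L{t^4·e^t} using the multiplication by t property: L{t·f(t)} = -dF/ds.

Using L{t^n·e^(at)} = n!/(s-a)^(n+1), L{t^4·e^t} = 24/(s-1)^5

Final answer: 24/(s-1)^5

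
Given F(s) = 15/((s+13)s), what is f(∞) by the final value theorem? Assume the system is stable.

f(∞) = lim_{s→0} sF(s) = lim_{s→0} 15/(s+13) = 15/13

Final answer: 15/13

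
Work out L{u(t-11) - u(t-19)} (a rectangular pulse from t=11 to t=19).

L{u(t-a)} = e^(-as)/s. L{u(t-11) - u(t-19)} = (e^(-11s) - e^(-19s))/s

Final answer: (e^(-11s) - e^(-19s))/s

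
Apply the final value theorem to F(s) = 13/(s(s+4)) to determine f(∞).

f(∞) = lim_{s→0} s·13/(s(s+4)) = lim_{s→0} 13/(s+4) = 13/4 = 13/4

Final answer: 13/4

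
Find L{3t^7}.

L{t^n} = n!/s^(n+1). So L{3t^7} = 3·7!/s^8 = 15120/s^8

Final answer: 15120/s^8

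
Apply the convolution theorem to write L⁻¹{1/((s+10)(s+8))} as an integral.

1/((s+10)(s+8)) = (1/(s+10))·(1/(s+8)) = L{e^(-10t)}·L{e^(-8t)}. So f(t) = e^(-10t)*e^(-8t) = ∫₀ᵗ e^(-10τ)·e^(-8(t-τ)) dτ

Final answer: ∫₀ᵗ e^(-10τ)·e^(-8(t-τ)) dτ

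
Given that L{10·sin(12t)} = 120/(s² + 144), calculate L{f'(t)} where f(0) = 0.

L{f'(t)} = s·F(s) - f(0) = s·120/(s² + 144) - 0 = 120s/(s² + 144)

Final answer: 120s/(s² + 144)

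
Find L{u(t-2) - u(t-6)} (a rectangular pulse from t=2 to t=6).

L{u(t-a)} = e^(-as)/s. L{u(t-2) - u(t-6)} = (e^(-2s) - e^(-6s))/s

Final answer: (e^(-2s) - e^(-6s))/s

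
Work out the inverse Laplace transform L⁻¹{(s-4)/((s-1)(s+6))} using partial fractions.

Using partial fractions, f(t) = (-3e^t + 10e^(-6t))/7

Final answer: (-3e^t + 10e^(-6t))/7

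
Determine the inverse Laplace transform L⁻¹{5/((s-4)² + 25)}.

Using frequency shift, L⁻¹{5/((s-4)² + 25)} = e^(4t)·sin(5t)

Final answer: e^(4t)·sin(5t)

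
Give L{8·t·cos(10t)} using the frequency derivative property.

L{cos(10t)} = s/(s² + 100). Derivative: d/ds[s/(s² + 100)] = [(s² + 100) - s·2s]/(s² + 100)² = (100 - s²)/(s² + 100)². So L{t·cos(10t)} = -F'(s) = (s² - 100)/(s² + 100)². Then L{8·t·cos(10t)} = 8·(s² - 100)/(s² + 100)²

Final answer: 8·(s² - 100)/(s² + 100)²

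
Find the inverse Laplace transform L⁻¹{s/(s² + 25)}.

L⁻¹{s/(s² + 25)} = cos(5t)

Final answer: cos(5t)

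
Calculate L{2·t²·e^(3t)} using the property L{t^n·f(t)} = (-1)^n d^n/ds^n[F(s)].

L{e^(3t)} = 1/(s-3). d/ds[1/(s-3)] = -1/(s-3)². d²/ds²[1/(s-3)] = 2/(s-3)³. So L{t²·e^(3t)} = (-1)² · 2/(s-3)³ = 2/(s-3)³. Then L{2·t²·e^(3t)} = 2·2/(s-3)³ = 4/(s-3)³

Final answer: 4/(s-3)³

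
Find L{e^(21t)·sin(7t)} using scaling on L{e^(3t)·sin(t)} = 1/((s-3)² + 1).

Scaling with a=7: L{e^(21t)·sin(7t)} = (1/7) · 1/((s/7-3)² + 1). Simplifying: 7/((s-21)² + 49)

Final answer: 7/((s-21)² + 49)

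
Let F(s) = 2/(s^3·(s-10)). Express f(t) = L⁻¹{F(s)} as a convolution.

2/(s^3·(s-10)) = (2/s^3)·(1/(s-10)) = L{t^2}·L{e^(10t)}. So f(t) = t^2*e^(10t) = ∫₀ᵗ τ^2·e^(10(t-τ)) dτ

Final answer: ∫₀ᵗ τ^2·e^(10(t-τ)) dτ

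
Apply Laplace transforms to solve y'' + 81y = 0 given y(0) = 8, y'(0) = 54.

L{y''} + 81L{y} = 0. s²Y - 8s - 54 + 81Y = 0. Y(s² + 81) = 8s + 54. Y = (8s + 54)/(s² + 81). Inverting: y(t) = 8cos(9t) + 6sin(9t)

Final answer: y(t) = 8cos(9t) + 6sin(9t)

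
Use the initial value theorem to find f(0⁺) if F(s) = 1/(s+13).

f(0⁺) = lim_{s→∞} s·1/(s+13) = lim_{s→∞} s/(s+13) = 1

Final answer: 1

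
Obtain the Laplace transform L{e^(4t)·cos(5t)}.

L{e^(at)·cos(ωt)} = (s-a)/((s-a)² + ω²), so L{e^(4t)·cos(5t)} = (s-4)/((s-4)² + 25)

Final answer: (s-4)/((s-4)² + 25)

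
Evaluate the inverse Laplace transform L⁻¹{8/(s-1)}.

L⁻¹{1/(s-a)} = e^(at), so L⁻¹{1/(s-1)} = e^t, and L⁻¹{8/(s-1)} = 8·e^t

Final answer: 8·e^t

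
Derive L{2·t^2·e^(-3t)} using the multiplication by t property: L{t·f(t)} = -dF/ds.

Using L{t^n·e^(at)} = n!/(s-a)^(n+1), L{t^2·e^(-3t)} = 2/(s+3)^3, so L{2·t^2·e^(-3t)} = 2·2/(s+3)^3 = 4/(s+3)^3

Final answer: 4/(s+3)^3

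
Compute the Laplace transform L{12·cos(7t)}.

L{cos(ωt)} = s/(s² + ω²), so L{cos(7t)} = s/(s² + 49). Then L{12·cos(7t)} = 12·s/(s² + 49) = 12s/(s² + 49)

Final answer: 12s/(s² + 49)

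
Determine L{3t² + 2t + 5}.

L{3t² + 2t + 5} = 3·2/s³ + 2/s² + 5/s = 6/s³ + 2/s² + 5/s

Final answer: 6/s³ + 2/s² + 5/s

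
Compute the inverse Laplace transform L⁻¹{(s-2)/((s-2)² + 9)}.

Using frequency shift, L⁻¹{(s-2)/((s-2)² + 9)} = e^(2t)·cos(3t)

Final answer: e^(2t)·cos(3t)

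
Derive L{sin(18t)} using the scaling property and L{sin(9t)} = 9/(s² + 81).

Using L{f(at)} = (1/a)F(s/a) with a=2: L{sin(18t)} = (1/2) · 9/((s/2)² + 81) = (1/2) · 9·4/(s² + 324) = 18/(s² + 324)

Final answer: 18/(s² + 324)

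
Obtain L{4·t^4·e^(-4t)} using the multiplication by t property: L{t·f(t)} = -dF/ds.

Using L{t^n·e^(at)} = n!/(s-a)^(n+1), L{t^4·e^(-4t)} = 24/(s+4)^5, so L{4·t^4·e^(-4t)} = 4·24/(s+4)^5 = 96/(s+4)^5

Final answer: 96/(s+4)^5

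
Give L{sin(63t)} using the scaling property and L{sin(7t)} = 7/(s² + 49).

Using L{f(at)} = (1/a)F(s/a) with a=9: L{sin(63t)} = (1/9) · 7/((s/9)² + 49) = (1/9) · 7·81/(s² + 3969) = 63/(s² + 3969)

Final answer: 63/(s² + 3969)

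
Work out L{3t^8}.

L{t^n} = n!/s^(n+1). So L{3t^8} = 3·8!/s^9 = 120960/s^9

Final answer: 120960/s^9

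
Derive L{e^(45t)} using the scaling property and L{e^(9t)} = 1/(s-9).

Using L{f(at)} = (1/a)F(s/a) with a=5 and f(t) = e^(9t): L{e^(45t)} = (1/5) · 1/((s/5)-9) = (1/5) · 5/(s-45) = 1/(s-45)

Final answer: 1/(s-45)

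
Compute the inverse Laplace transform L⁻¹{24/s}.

L⁻¹{c/s} = c, so L⁻¹{24/s} = 24

Final answer: 24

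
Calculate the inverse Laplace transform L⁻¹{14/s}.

L⁻¹{c/s} = c, so L⁻¹{14/s} = 14

Final answer: 14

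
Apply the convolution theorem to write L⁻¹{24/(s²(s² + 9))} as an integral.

24/(s²(s² + 9)) = (1/s²)·(24/(s² + 9)) = L{t}·L{8·sin(3t)}. So f(t) = t*(8·sin(3t)) = ∫₀ᵗ 8τ·sin(3(t-τ)) dτ

Final answer: ∫₀ᵗ 8τ·sin(3(t-τ)) dτ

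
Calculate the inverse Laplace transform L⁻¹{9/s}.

L⁻¹{c/s} = c, so L⁻¹{9/s} = 9

Final answer: 9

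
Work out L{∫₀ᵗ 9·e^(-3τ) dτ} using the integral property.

L{∫₀ᵗ f(τ)dτ} = F(s)/s with F(s) = 9/(s+3), so L{∫₀ᵗ 9·e^(-3τ) dτ} = 9/(s(s+3))

Final answer: 9/(s(s+3))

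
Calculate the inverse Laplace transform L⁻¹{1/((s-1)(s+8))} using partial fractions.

Decompose: A/(s-1) + B/(s+8). A = 1/9, B = -1/9. f(t) = (e^t - e^(-8t))/9

Final answer: (e^t - e^(-8t))/9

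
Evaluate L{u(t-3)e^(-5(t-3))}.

u(t-a)f(t-a) with f(t)=e^(-5t). L{e^(-5t)} = 1/(s+5). By time shift: e^(-3s)/(s+5)

Final answer: e^(-3s)/(s+5)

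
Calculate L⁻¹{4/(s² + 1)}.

This is the form c·a/(s² + a²) with a = 1, c = 4. L⁻¹ = 4·sin(t)

Final answer: 4·sin(t)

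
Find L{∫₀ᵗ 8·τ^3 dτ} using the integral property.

L{∫₀ᵗ f(τ)dτ} = F(s)/s with f(t) = 8t^3. F(s) = 48/s^4, so L{∫₀ᵗ 8·τ^3 dτ} = (48/s^4)/s = 48/s^5. (Check: ∫₀ᵗ 8·τ^3 dτ = 8t^4/4.)

Final answer: 48/s^5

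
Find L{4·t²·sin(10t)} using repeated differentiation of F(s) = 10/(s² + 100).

F(s) = 10/(s² + 100). F'(s) = -20s/(s² + 100)². F''(s) = -20(100 - 3s²)/(s² + 100)³ = (60s² - 2000)/(s² + 100)³. So L{t²·sin(10t)} = (-1)² F''(s) = (60s² - 2000)/(s² + 100)³. Then L{4·t²·sin(10t)} = 4·(60s² - 2000)/(s² + 100)³ = (240s² - 8000)/(s² + 100)³

Final answer: (240s² - 8000)/(s² + 100)³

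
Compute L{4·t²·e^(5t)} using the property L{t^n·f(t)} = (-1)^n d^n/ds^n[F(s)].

L{e^(5t)} = 1/(s-5). d/ds[1/(s-5)] = -1/(s-5)². d²/ds²[1/(s-5)] = 2/(s-5)³. So L{t²·e^(5t)} = (-1)² · 2/(s-5)³ = 2/(s-5)³. Then L{4·t²·e^(5t)} = 4·2/(s-5)³ = 8/(s-5)³

Final answer: 8/(s-5)³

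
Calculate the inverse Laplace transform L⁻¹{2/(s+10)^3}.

L⁻¹{n!/(s-a)^(n+1)} = t^n·e^(at), so L⁻¹{2/(s+10)^3} = t^2·e^(-10t)

Final answer: t^2·e^(-10t)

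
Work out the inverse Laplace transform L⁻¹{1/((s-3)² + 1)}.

Using frequency shift, L⁻¹{1/((s-3)² + 1)} = e^(3t)·sin(t)

Final answer: e^(3t)·sin(t)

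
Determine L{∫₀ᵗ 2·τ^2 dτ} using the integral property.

L{∫₀ᵗ f(τ)dτ} = F(s)/s with f(t) = 2t^2. F(s) = 4/s^3, so L{∫₀ᵗ 2·τ^2 dτ} = (4/s^3)/s = 4/s^4. (Check: ∫₀ᵗ 2·τ^2 dτ = 2t^3/3.)

Final answer: 4/s^4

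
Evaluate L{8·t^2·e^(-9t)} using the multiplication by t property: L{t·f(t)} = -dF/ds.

Using L{t^n·e^(at)} = n!/(s-a)^(n+1), L{t^2·e^(-9t)} = 2/(s+9)^3, so L{8·t^2·e^(-9t)} = 8·2/(s+9)^3 = 16/(s+9)^3

Final answer: 16/(s+9)^3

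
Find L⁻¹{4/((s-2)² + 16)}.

Form: b/((s-a)² + b²) → e^(at)sin(bt). With a=2, b=4

Final answer: e^(2t)·sin(4t)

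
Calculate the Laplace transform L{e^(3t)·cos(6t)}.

L{e^(at)·cos(ωt)} = (s-a)/((s-a)² + ω²), so L{e^(3t)·cos(6t)} = (s-3)/((s-3)² + 36)

Final answer: (s-3)/((s-3)² + 36)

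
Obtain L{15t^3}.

L{t^n} = n!/s^(n+1). So L{15t^3} = 15·3!/s^4 = 90/s^4

Final answer: 90/s^4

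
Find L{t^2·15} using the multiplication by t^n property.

L{15} = 15/s. d^1/ds^1[1/s] = -1/s². d^2/ds^2[1/s] = 2/s^3. So L{t^2} = (-1)^{2}·2/s^3 = 2/s^3. Then L{t^2·15} = 15·2/s^3 = 30/s^3

Final answer: 30/s^3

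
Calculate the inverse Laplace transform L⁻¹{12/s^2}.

L⁻¹{n!/s^(n+1)} = t^n with n=1. So L⁻¹{1/s^2} = t, and L⁻¹{12/s^2} = (12/1)·t = 12·t

Final answer: 12·t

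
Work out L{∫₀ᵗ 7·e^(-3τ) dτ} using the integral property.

L{∫₀ᵗ f(τ)dτ} = F(s)/s with F(s) = 7/(s+3), so L{∫₀ᵗ 7·e^(-3τ) dτ} = 7/(s(s+3))

Final answer: 7/(s(s+3))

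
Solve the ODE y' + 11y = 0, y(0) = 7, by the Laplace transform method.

L{y'} + 11L{y} = 0. sY - 7 + 11Y = 0. Y(s+11) = 7. Y = 7/(s+11)

Final answer: y(t) = 7e^(-11t)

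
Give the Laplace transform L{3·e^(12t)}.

L{e^(at)} = 1/(s-a), so L{e^(12t)} = 1/(s-12). Then L{3·e^(12t)} = 3/(s-12)

Final answer: 3/(s-12)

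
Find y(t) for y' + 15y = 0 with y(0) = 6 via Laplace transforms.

L{y'} + 15L{y} = 0. sY - 6 + 15Y = 0. Y(s+15) = 6. Y = 6/(s+15)

Final answer: y(t) = 6e^(-15t)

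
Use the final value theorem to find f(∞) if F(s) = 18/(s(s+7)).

f(∞) = lim_{s→0} s·18/(s(s+7)) = lim_{s→0} 18/(s+7) = 18/7 = 18/7

Final answer: 18/7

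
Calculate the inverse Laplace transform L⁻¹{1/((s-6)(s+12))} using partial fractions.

Decompose: A/(s-6) + B/(s+12). A = 1/18, B = -1/18. f(t) = (e^(6t) - e^(-12t))/18

Final answer: (e^(6t) - e^(-12t))/18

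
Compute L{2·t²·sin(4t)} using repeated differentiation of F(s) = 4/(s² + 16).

F(s) = 4/(s² + 16). F'(s) = -8s/(s² + 16)². F''(s) = -8(16 - 3s²)/(s² + 16)³ = (24s² - 128)/(s² + 16)³. So L{t²·sin(4t)} = (-1)² F''(s) = (24s² - 128)/(s² + 16)³. Then L{2·t²·sin(4t)} = 2·(24s² - 128)/(s² + 16)³ = (48s² - 256)/(s² + 16)³

Final answer: (48s² - 256)/(s² + 16)³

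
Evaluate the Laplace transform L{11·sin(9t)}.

L{sin(ωt)} = ω/(s² + ω²), so L{sin(9t)} = 9/(s² + 81). Then L{11·sin(9t)} = 11·9/(s² + 81) = 99/(s² + 81)

Final answer: 99/(s² + 81)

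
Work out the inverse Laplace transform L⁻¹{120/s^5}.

L⁻¹{n!/s^(n+1)} = t^n with n=4. So L⁻¹{24/s^5} = t^4, and L⁻¹{120/s^5} = (120/24)·t^4 = 5·t^4

Final answer: 5·t^4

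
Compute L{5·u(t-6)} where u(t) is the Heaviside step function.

L{u(t-a)} = e^(-as)/s. Here a=6, so L{u(t-6)} = e^(-6s)/s, and L{5·u(t-6)} = 5·e^(-6s)/s

Final answer: 5·e^(-6s)/s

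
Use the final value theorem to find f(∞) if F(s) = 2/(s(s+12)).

f(∞) = lim_{s→0} s·2/(s(s+12)) = lim_{s→0} 2/(s+12) = 2/12 = 1/6

Final answer: 1/6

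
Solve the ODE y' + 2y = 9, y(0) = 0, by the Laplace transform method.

sY + 2Y = 9/s. Y = 9/(s(s+2)). Partial fractions: Y = 9/2/s - 9/2/(s+2)

Final answer: y(t) = 9/2(1 - e^(-2t))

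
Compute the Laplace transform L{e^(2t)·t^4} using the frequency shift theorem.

L{e^(at)·t^n} = n!/(s-a)^(n+1), so L{e^(2t)·t^4} = 24/(s-2)^5

Final answer: 24/(s-2)^5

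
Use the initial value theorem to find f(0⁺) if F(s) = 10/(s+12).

f(0⁺) = lim_{s→∞} s·10/(s+12) = lim_{s→∞} 10s/(s+12) = 10

Final answer: 10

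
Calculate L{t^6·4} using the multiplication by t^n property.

L{4} = 4/s. d^1/ds^1[1/s] = -1/s². d^2/ds^2[1/s] = 2/s^3. d^3/ds^3[1/s] = -6/s^4. d^4/ds^4[1/s] = 24/s^5. d^5/ds^5[1/s] = -120/s^6. d^6/ds^6[1/s] = 720/s^7. So L{t^6} = (-1)^{6}·720/s^7 = 720/s^7. Then L{t^6·4} = 4·720/s^7 = 2880/s^7

Final answer: 2880/s^7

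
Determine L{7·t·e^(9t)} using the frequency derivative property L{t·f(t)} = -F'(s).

L{e^(9t)} = 1/(s-9). By frequency derivative: L{t·e^(9t)} = -d/ds[1/(s-9)] = -(-1)/(s-9)² = 1/(s-9)². Then L{7·t·e^(9t)} = 7·1/(s-9)² = 7/(s-9)²

Final answer: 7/(s-9)²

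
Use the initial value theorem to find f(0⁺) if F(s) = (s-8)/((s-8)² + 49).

f(0⁺) = lim_{s→∞} sF(s) = lim_{s→∞} s(s-8)/((s-8)² + 49) = 1

Final answer: 1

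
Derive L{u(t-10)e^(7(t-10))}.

u(t-a)f(t-a) with f(t)=e^(7t). L{e^(7t)} = 1/(s-7). By time shift: e^(-10s)/(s-7)

Final answer: e^(-10s)/(s-7)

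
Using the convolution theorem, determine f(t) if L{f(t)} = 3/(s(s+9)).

3/(s(s+9)) = (3/s)·(1/(s+9)) = L{3}·L{e^(-9t)}. By convolution, f(t) = 3*e^(-9t) = ∫₀ᵗ 3·e^(-9τ) dτ = 3·(1 - e^(-9t))/9

Final answer: 3·(1 - e^(-9t))/9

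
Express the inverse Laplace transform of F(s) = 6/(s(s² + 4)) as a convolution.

6/(s(s² + 4)) = (1/s)·(6/(s² + 4)) = L{1}·L{3·sin(2t)}. So f(t) = 1*(3·sin(2t)) = ∫₀ᵗ 3·sin(2τ) dτ

Final answer: ∫₀ᵗ 3·sin(2τ) dτ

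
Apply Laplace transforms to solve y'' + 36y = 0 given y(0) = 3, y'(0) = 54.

L{y''} + 36L{y} = 0. s²Y - 3s - 54 + 36Y = 0. Y(s² + 36) = 3s + 54. Y = (3s + 54)/(s² + 36). Inverting: y(t) = 3cos(6t) + 9sin(6t)

Final answer: y(t) = 3cos(6t) + 9sin(6t)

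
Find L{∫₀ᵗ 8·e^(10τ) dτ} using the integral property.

L{∫₀ᵗ f(τ)dτ} = F(s)/s with F(s) = 8/(s-10), so L{∫₀ᵗ 8·e^(10τ) dτ} = 8/(s(s-10))

Final answer: 8/(s(s-10))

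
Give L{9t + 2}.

L{9t + 2} = 9·L{t} + 2·L{1} = 9/s² + 2/s

Final answer: 9/s² + 2/s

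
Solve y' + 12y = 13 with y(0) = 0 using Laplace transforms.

sY + 12Y = 13/s. Y = 13/(s(s+12)). Partial fractions: Y = 13/12/s - 13/12/(s+12)

Final answer: y(t) = 13/12(1 - e^(-12t))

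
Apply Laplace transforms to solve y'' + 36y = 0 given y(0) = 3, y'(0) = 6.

L{y''} + 36L{y} = 0. s²Y - 3s - 6 + 36Y = 0. Y(s² + 36) = 3s + 6. Y = (3s + 6)/(s² + 36). Inverting: y(t) = 3cos(6t) + sin(6t)

Final answer: y(t) = 3cos(6t) + sin(6t)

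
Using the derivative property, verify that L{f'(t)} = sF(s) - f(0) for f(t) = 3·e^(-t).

f'(t) = -3e^(-t). Direct: L{f'(t)} = -3/(s+1). Property: s·3/(s+1) - 3 = (3s - 3(s+1))/(s+1) = -3/(s+1). ✓

Final answer: -3/(s+1)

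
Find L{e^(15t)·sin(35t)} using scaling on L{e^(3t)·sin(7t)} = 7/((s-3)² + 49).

Scaling with a=5: L{e^(15t)·sin(35t)} = (1/5) · 7/((s/5-3)² + 49). Simplifying: 35/((s-15)² + 1225)

Final answer: 35/((s-15)² + 1225)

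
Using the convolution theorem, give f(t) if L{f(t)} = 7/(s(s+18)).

7/(s(s+18)) = (7/s)·(1/(s+18)) = L{7}·L{e^(-18t)}. By convolution, f(t) = 7*e^(-18t) = ∫₀ᵗ 7·e^(-18τ) dτ = 7·(1 - e^(-18t))/18

Final answer: 7·(1 - e^(-18t))/18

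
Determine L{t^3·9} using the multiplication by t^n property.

L{9} = 9/s. d^1/ds^1[1/s] = -1/s². d^2/ds^2[1/s] = 2/s^3. d^3/ds^3[1/s] = -6/s^4. So L{t^3} = (-1)^{3}·-6/s^4 = 6/s^4. Then L{t^3·9} = 9·6/s^4 = 54/s^4

Final answer: 54/s^4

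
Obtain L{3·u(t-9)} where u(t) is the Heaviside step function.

L{u(t-a)} = e^(-as)/s. Here a=9, so L{u(t-9)} = e^(-9s)/s, and L{3·u(t-9)} = 3·e^(-9s)/s

Final answer: 3·e^(-9s)/s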